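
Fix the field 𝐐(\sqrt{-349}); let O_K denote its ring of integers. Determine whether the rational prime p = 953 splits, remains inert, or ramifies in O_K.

-349 mod 4 = 3, hence disc K = 4·(-349) = -1396 and O_K = ℤ[√-349].
Since gcd(953, -1396) = 1 the prime 953 does not ramify.
Euler's criterion: (-349)^476 mod 953 = 1. Thus (-349|953) = 1.
Legendre symbol 1 ⇒ 953 is split.

split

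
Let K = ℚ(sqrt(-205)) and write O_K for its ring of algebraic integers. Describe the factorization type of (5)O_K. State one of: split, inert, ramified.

ramified

-205 mod 4 = 3, hence disc K = 4·(-205) = -820 and O_K = ℤ[√-205].
5 divides disc(K) = -820, so 5 ramifies.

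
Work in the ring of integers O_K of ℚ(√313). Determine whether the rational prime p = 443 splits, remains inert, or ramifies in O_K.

443 remains inert

Since 313 ≡ 1 mod 4, the ring of integers is ℤ[(1+√313)/2] with discriminant 313.
disc(K) = 313 is not divisible by 443; 443 is unramified.
(313/443) = 313^221 mod 443 = 442, giving Legendre symbol -1.
(313/443) = -1, so 443 is inert.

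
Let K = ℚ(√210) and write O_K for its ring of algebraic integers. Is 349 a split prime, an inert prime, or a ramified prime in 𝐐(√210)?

split

210 mod 4 = 2, hence disc K = 4·210 = 840 and O_K = ℤ[√210].
disc(K) = 840 is not divisible by 349; 349 is unramified.
Legendre symbol by Euler's criterion: (210/349) ≡ 210^174 ≡ 1 (mod 349), i.e. (210/349) = 1.
(210/349) = 1, so 349 splits.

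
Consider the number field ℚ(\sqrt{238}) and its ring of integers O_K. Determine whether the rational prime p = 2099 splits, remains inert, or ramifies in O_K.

2099 remains inert

Since 238 ≢ 1 mod 4, the ring of integers is ℤ[√238] with discriminant 4·238 = 952.
Since gcd(2099, 952) = 1 the prime 2099 does not ramify.
Legendre symbol by Euler's criterion: (238/2099) ≡ 238^1049 ≡ 2098 (mod 2099), i.e. (238/2099) = -1.
Legendre symbol -1 ⇒ 2099 is inert.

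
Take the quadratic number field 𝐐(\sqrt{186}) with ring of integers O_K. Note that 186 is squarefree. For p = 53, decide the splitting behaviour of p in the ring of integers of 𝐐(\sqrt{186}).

remains prime (inert)

d = 186 ≡ 2 (mod 4), so O_K = ℤ[√186] and disc(K) = 4d = 744.
disc(K) = 744 is not divisible by 53; 53 is unramified.
Euler's criterion: 186^26 mod 53 = 52. Thus (186|53) = -1.
(186/53) = -1, so 53 is inert.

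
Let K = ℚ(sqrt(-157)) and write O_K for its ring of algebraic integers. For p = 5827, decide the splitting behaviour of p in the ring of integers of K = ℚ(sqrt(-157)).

splits completely

-157 mod 4 = 3, hence disc K = 4·(-157) = -628 and O_K = ℤ[√-157].
Since gcd(5827, -628) = 1 the prime 5827 does not ramify.
Compute (-157/5827) via Euler: 5670^((5827-1)/2) mod 5827 = 1, so (-157/5827) = 1.
d is a quadratic residue mod p, hence 5827 splits in O_K.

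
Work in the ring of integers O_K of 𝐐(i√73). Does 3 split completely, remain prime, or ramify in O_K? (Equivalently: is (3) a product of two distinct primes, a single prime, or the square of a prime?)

inert — (3) stays prime in O_K

-73 mod 4 = 3, hence disc K = 4·(-73) = -292 and O_K = ℤ[√-73].
disc(K) = -292 is not divisible by 3; 3 is unramified.
Compute (-73/3) via Euler: 2^((3-1)/2) mod 3 = 2, so (-73/3) = -1.
(-73/3) = -1, so 3 is inert.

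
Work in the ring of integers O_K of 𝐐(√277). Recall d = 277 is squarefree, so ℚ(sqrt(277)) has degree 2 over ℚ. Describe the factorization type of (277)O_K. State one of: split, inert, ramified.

ramifies in O_K

d = 277 ≡ 1 (mod 4), so O_K = ℤ[(1+√277)/2] and disc(K) = d = 277.
Ramification test: 277 | 277. The prime 277 ramifies in K.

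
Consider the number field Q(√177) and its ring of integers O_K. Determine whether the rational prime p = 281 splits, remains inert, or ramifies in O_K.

inert

Since 177 ≡ 1 mod 4, the ring of integers is ℤ[(1+√177)/2] with discriminant 177.
disc(K) = 177 is not divisible by 281; 281 is unramified.
Compute (177/281) via Euler: 177^((281-1)/2) mod 281 = 280, so (177/281) = -1.
d is a non-residue mod p, hence 281 remains inert in O_K.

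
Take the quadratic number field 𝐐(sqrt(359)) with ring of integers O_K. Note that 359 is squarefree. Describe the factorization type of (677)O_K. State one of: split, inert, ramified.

inert

d = 359 ≡ 3 (mod 4), so O_K = ℤ[√359] and disc(K) = 4d = 1436.
677 ∤ 1436, so 677 is unramified.
Legendre symbol by Euler's criterion: (359/677) ≡ 359^338 ≡ 676 (mod 677), i.e. (359/677) = -1.
(359/677) = -1, so 677 is inert.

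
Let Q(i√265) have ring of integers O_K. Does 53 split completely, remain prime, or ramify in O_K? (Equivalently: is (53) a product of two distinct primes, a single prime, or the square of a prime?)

d = -265 ≡ 3 (mod 4), so O_K = ℤ[√-265] and disc(K) = 4d = -1060.
disc(K) = -1060 = 53·(-20), so p = 53 is ramified.

53 is ramified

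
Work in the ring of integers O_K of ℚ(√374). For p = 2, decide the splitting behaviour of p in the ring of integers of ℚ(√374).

374 mod 4 = 2, hence disc K = 4·374 = 1496 and O_K = ℤ[√374].
2 divides disc(K) = 1496, so 2 ramifies.

2 is ramified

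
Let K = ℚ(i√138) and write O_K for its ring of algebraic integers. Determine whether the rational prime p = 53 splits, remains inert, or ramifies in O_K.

d = -138 ≡ 2 (mod 4), so O_K = ℤ[√-138] and disc(K) = 4d = -552.
53 ∤ -552, so 53 is unramified.
(-138/53) = 21^26 mod 53 = 52, giving Legendre symbol -1.
Legendre symbol -1 ⇒ 53 is inert.

p is inert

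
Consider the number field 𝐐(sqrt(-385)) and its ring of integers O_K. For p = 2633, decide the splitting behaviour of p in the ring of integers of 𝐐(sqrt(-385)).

Since -385 ≢ 1 mod 4, the ring of integers is ℤ[√-385] with discriminant 4·(-385) = -1540.
Since gcd(2633, -1540) = 1 the prime 2633 does not ramify.
(-385/2633) = 2248^1316 mod 2633 = 2632, giving Legendre symbol -1.
d is a non-residue mod p, hence 2633 remains inert in O_K.

p is inert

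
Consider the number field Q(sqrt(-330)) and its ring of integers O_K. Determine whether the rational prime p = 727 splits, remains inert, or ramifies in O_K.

split — (727) = 𝔭₁𝔭₂ with 𝔭₁ ≠ 𝔭₂

-330 mod 4 = 2, hence disc K = 4·(-330) = -1320 and O_K = ℤ[√-330].
disc(K) = -1320 is not divisible by 727; 727 is unramified.
Compute (-330/727) via Euler: 397^((727-1)/2) mod 727 = 1, so (-330/727) = 1.
(-330/727) = 1, so 727 splits.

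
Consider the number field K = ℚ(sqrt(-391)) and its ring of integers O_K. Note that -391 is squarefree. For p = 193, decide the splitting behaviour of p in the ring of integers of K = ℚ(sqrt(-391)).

-391 mod 4 = 1, hence disc K = -391 and O_K = ℤ[(1+√-391)/2].
Since gcd(193, -391) = 1 the prime 193 does not ramify.
Legendre symbol by Euler's criterion: (-391/193) ≡ (-391)^96 ≡ 192 (mod 193), i.e. (-391/193) = -1.
(-391/193) = -1, so 193 is inert.

remains prime (inert)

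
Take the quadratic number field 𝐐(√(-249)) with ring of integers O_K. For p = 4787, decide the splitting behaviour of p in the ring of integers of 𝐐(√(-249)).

remains prime (inert)

d = -249 ≡ 3 (mod 4), so O_K = ℤ[√-249] and disc(K) = 4d = -996.
Since gcd(4787, -996) = 1 the prime 4787 does not ramify.
Euler's criterion: (-249)^2393 mod 4787 = 4786. Thus (-249|4787) = -1.
(-249/4787) = -1, so 4787 is inert.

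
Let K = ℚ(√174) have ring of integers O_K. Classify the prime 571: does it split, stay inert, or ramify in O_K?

split

174 mod 4 = 2, hence disc K = 4·174 = 696 and O_K = ℤ[√174].
disc(K) = 696 is not divisible by 571; 571 is unramified.
Legendre symbol by Euler's criterion: (174/571) ≡ 174^285 ≡ 1 (mod 571), i.e. (174/571) = 1.
Legendre symbol 1 ⇒ 571 is split.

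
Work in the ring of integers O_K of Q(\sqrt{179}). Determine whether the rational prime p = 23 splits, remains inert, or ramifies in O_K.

179 mod 4 = 3, hence disc K = 4·179 = 716 and O_K = ℤ[√179].
disc(K) = 716 is not divisible by 23; 23 is unramified.
Legendre symbol by Euler's criterion: (179/23) ≡ 179^11 ≡ 1 (mod 23), i.e. (179/23) = 1.
Legendre symbol 1 ⇒ 23 is split.

split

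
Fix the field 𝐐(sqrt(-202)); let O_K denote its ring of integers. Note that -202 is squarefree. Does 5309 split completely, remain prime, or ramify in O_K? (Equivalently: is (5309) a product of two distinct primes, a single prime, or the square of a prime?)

split — (5309) = 𝔭₁𝔭₂ with 𝔭₁ ≠ 𝔭₂

-202 mod 4 = 2, hence disc K = 4·(-202) = -808 and O_K = ℤ[√-202].
disc(K) = -808 is not divisible by 5309; 5309 is unramified.
Compute (-202/5309) via Euler: 5107^((5309-1)/2) mod 5309 = 1, so (-202/5309) = 1.
(-202/5309) = 1, so 5309 splits.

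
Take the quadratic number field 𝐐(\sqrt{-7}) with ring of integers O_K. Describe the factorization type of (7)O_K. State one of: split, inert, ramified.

ramified

-7 mod 4 = 1, hence disc K = -7 and O_K = ℤ[(1+√-7)/2].
Ramification test: 7 | -7. The prime 7 ramifies in K.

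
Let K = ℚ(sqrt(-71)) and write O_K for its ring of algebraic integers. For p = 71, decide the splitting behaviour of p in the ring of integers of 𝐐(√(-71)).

ramified

d = -71 ≡ 1 (mod 4), so O_K = ℤ[(1+√-71)/2] and disc(K) = d = -71.
disc(K) = -71 = 71·(-1), so p = 71 is ramified.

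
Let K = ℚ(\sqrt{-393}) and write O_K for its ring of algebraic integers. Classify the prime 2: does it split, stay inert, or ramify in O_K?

ramified

Since -393 ≢ 1 mod 4, the ring of integers is ℤ[√-393] with discriminant 4·(-393) = -1572.
Ramification test: 2 | -1572. The prime 2 ramifies in K.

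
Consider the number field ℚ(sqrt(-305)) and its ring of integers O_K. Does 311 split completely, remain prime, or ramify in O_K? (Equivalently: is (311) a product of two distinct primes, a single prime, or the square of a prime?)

311 splits in O_K

-305 mod 4 = 3, hence disc K = 4·(-305) = -1220 and O_K = ℤ[√-305].
Since gcd(311, -1220) = 1 the prime 311 does not ramify.
Legendre symbol by Euler's criterion: (-305/311) ≡ (-305)^155 ≡ 1 (mod 311), i.e. (-305/311) = 1.
(-305/311) = 1, so 311 splits.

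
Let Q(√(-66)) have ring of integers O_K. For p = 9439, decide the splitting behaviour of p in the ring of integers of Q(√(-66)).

-66 mod 4 = 2, hence disc K = 4·(-66) = -264 and O_K = ℤ[√-66].
disc(K) = -264 is not divisible by 9439; 9439 is unramified.
Legendre symbol by Euler's criterion: (-66/9439) ≡ (-66)^4719 ≡ 9438 (mod 9439), i.e. (-66/9439) = -1.
d is a non-residue mod p, hence 9439 remains inert in O_K.

remains prime (inert)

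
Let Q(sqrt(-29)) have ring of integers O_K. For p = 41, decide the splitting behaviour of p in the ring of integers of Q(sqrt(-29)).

inert — (41) stays prime in O_K

-29 mod 4 = 3, hence disc K = 4·(-29) = -116 and O_K = ℤ[√-29].
41 ∤ -116, so 41 is unramified.
(-29/41) = 12^20 mod 41 = 40, giving Legendre symbol -1.
(-29/41) = -1, so 41 is inert.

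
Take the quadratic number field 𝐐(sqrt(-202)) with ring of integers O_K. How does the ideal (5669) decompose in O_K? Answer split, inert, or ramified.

Since -202 ≢ 1 mod 4, the ring of integers is ℤ[√-202] with discriminant 4·(-202) = -808.
Since gcd(5669, -808) = 1 the prime 5669 does not ramify.
(-202/5669) = 5467^2834 mod 5669 = 5668, giving Legendre symbol -1.
d is a non-residue mod p, hence 5669 remains inert in O_K.

inert — (5669) stays prime in O_K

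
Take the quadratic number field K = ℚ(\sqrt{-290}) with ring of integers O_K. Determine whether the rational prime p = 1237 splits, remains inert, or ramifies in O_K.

d = -290 ≡ 2 (mod 4), so O_K = ℤ[√-290] and disc(K) = 4d = -1160.
disc(K) = -1160 is not divisible by 1237; 1237 is unramified.
Compute (-290/1237) via Euler: 947^((1237-1)/2) mod 1237 = 1236, so (-290/1237) = -1.
(-290/1237) = -1, so 1237 is inert.

remains prime (inert)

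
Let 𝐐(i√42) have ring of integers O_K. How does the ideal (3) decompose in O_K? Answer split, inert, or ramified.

Since -42 ≢ 1 mod 4, the ring of integers is ℤ[√-42] with discriminant 4·(-42) = -168.
3 divides disc(K) = -168, so 3 ramifies.

ramified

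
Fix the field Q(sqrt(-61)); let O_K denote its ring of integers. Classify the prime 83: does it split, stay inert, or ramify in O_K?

d = -61 ≡ 3 (mod 4), so O_K = ℤ[√-61] and disc(K) = 4d = -244.
disc(K) = -244 is not divisible by 83; 83 is unramified.
Euler's criterion: (-61)^41 mod 83 = 82. Thus (-61|83) = -1.
Legendre symbol -1 ⇒ 83 is inert.

inert — (83) stays prime in O_K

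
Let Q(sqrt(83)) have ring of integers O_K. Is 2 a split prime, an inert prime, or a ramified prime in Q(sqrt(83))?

ramified

83 mod 4 = 3, hence disc K = 4·83 = 332 and O_K = ℤ[√83].
2 divides disc(K) = 332, so 2 ramifies.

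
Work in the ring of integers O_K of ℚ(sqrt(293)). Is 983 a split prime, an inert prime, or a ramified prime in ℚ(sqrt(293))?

293 mod 4 = 1, hence disc K = 293 and O_K = ℤ[(1+√293)/2].
Since gcd(983, 293) = 1 the prime 983 does not ramify.
(293/983) = 293^491 mod 983 = 1, giving Legendre symbol 1.
Legendre symbol 1 ⇒ 983 is split.

983 splits in O_K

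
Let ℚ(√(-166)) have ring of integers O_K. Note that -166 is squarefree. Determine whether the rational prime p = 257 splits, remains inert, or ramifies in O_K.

inert — (257) stays prime in O_K

Since -166 ≢ 1 mod 4, the ring of integers is ℤ[√-166] with discriminant 4·(-166) = -664.
Since gcd(257, -664) = 1 the prime 257 does not ramify.
Euler's criterion: (-166)^128 mod 257 = 256. Thus (-166|257) = -1.
Legendre symbol -1 ⇒ 257 is inert.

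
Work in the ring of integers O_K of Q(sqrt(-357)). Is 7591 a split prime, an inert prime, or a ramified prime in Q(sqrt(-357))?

split

d = -357 ≡ 3 (mod 4), so O_K = ℤ[√-357] and disc(K) = 4d = -1428.
Since gcd(7591, -1428) = 1 the prime 7591 does not ramify.
Compute (-357/7591) via Euler: 7234^((7591-1)/2) mod 7591 = 1, so (-357/7591) = 1.
d is a quadratic residue mod p, hence 7591 splits in O_K.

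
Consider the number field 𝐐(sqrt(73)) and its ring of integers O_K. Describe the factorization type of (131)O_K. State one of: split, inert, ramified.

131 remains inert

Since 73 ≡ 1 mod 4, the ring of integers is ℤ[(1+√73)/2] with discriminant 73.
disc(K) = 73 is not divisible by 131; 131 is unramified.
Euler's criterion: 73^65 mod 131 = 130. Thus (73|131) = -1.
d is a non-residue mod p, hence 131 remains inert in O_K.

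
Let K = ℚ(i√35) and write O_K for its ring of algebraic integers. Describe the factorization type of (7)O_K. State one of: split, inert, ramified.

Since -35 ≡ 1 mod 4, the ring of integers is ℤ[(1+√-35)/2] with discriminant -35.
7 divides disc(K) = -35, so 7 ramifies.

ramified — (7) = 𝔭²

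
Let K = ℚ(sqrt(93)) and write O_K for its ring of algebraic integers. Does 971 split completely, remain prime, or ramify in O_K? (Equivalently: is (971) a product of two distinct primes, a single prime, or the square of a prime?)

d = 93 ≡ 1 (mod 4), so O_K = ℤ[(1+√93)/2] and disc(K) = d = 93.
971 ∤ 93, so 971 is unramified.
Euler's criterion: 93^485 mod 971 = 970. Thus (93|971) = -1.
Legendre symbol -1 ⇒ 971 is inert.

inert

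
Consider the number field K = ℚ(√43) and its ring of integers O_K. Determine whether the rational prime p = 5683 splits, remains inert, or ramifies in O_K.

43 mod 4 = 3, hence disc K = 4·43 = 172 and O_K = ℤ[√43].
Since gcd(5683, 172) = 1 the prime 5683 does not ramify.
Euler's criterion: 43^2841 mod 5683 = 1. Thus (43|5683) = 1.
d is a quadratic residue mod p, hence 5683 splits in O_K.

splits completely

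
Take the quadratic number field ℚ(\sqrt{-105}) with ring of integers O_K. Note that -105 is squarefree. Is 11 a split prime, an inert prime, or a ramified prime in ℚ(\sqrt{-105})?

splits completely

d = -105 ≡ 3 (mod 4), so O_K = ℤ[√-105] and disc(K) = 4d = -420.
11 ∤ -420, so 11 is unramified.
Compute (-105/11) via Euler: 5^((11-1)/2) mod 11 = 1, so (-105/11) = 1.
Legendre symbol 1 ⇒ 11 is split.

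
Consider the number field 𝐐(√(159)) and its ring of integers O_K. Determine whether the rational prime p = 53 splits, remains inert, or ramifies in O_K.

ramifies in O_K

Since 159 ≢ 1 mod 4, the ring of integers is ℤ[√159] with discriminant 4·159 = 636.
53 divides disc(K) = 636, so 53 ramifies.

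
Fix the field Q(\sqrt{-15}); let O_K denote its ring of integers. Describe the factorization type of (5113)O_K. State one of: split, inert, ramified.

5113 remains inert

-15 mod 4 = 1, hence disc K = -15 and O_K = ℤ[(1+√-15)/2].
disc(K) = -15 is not divisible by 5113; 5113 is unramified.
(-15/5113) = 5098^2556 mod 5113 = 5112, giving Legendre symbol -1.
(-15/5113) = -1, so 5113 is inert.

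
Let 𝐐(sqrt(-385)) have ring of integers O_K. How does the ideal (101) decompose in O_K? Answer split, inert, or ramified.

101 splits in O_K

d = -385 ≡ 3 (mod 4), so O_K = ℤ[√-385] and disc(K) = 4d = -1540.
Since gcd(101, -1540) = 1 the prime 101 does not ramify.
(-385/101) = 19^50 mod 101 = 1, giving Legendre symbol 1.
(-385/101) = 1, so 101 splits.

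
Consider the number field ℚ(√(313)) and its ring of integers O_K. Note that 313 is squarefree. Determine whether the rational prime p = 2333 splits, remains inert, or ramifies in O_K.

d = 313 ≡ 1 (mod 4), so O_K = ℤ[(1+√313)/2] and disc(K) = d = 313.
Since gcd(2333, 313) = 1 the prime 2333 does not ramify.
Legendre symbol by Euler's criterion: (313/2333) ≡ 313^1166 ≡ 1 (mod 2333), i.e. (313/2333) = 1.
d is a quadratic residue mod p, hence 2333 splits in O_K.

split — (2333) = 𝔭₁𝔭₂ with 𝔭₁ ≠ 𝔭₂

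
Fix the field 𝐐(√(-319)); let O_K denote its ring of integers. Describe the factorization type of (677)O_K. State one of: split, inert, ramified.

-319 mod 4 = 1, hence disc K = -319 and O_K = ℤ[(1+√-319)/2].
677 ∤ -319, so 677 is unramified.
Compute (-319/677) via Euler: 358^((677-1)/2) mod 677 = 1, so (-319/677) = 1.
Legendre symbol 1 ⇒ 677 is split.

splits completely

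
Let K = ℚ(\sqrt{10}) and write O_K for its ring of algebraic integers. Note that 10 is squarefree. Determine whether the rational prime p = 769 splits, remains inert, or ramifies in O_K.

769 splits in O_K

10 mod 4 = 2, hence disc K = 4·10 = 40 and O_K = ℤ[√10].
769 ∤ 40, so 769 is unramified.
Compute (10/769) via Euler: 10^((769-1)/2) mod 769 = 1, so (10/769) = 1.
Legendre symbol 1 ⇒ 769 is split.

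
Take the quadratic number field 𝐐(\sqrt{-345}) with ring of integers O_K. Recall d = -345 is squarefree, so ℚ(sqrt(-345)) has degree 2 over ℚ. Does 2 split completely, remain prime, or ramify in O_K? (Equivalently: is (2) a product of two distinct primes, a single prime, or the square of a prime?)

Since -345 ≢ 1 mod 4, the ring of integers is ℤ[√-345] with discriminant 4·(-345) = -1380.
Ramification test: 2 | -1380. The prime 2 ramifies in K.

2 is ramified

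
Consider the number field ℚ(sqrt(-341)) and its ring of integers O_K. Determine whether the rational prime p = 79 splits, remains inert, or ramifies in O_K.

Since -341 ≢ 1 mod 4, the ring of integers is ℤ[√-341] with discriminant 4·(-341) = -1364.
79 ∤ -1364, so 79 is unramified.
Legendre symbol by Euler's criterion: (-341/79) ≡ (-341)^39 ≡ 78 (mod 79), i.e. (-341/79) = -1.
(-341/79) = -1, so 79 is inert.

inert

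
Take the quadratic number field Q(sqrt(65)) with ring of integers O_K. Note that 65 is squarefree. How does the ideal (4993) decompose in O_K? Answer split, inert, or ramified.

65 mod 4 = 1, hence disc K = 65 and O_K = ℤ[(1+√65)/2].
Since gcd(4993, 65) = 1 the prime 4993 does not ramify.
(65/4993) = 65^2496 mod 4993 = 4992, giving Legendre symbol -1.
Legendre symbol -1 ⇒ 4993 is inert.

remains prime (inert)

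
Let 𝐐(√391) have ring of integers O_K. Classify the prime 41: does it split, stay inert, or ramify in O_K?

41 remains inert

Since 391 ≢ 1 mod 4, the ring of integers is ℤ[√391] with discriminant 4·391 = 1564.
Since gcd(41, 1564) = 1 the prime 41 does not ramify.
Legendre symbol by Euler's criterion: (391/41) ≡ 391^20 ≡ 40 (mod 41), i.e. (391/41) = -1.
(391/41) = -1, so 41 is inert.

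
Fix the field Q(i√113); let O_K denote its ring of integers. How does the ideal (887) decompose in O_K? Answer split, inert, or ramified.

split

Since -113 ≢ 1 mod 4, the ring of integers is ℤ[√-113] with discriminant 4·(-113) = -452.
Since gcd(887, -452) = 1 the prime 887 does not ramify.
Compute (-113/887) via Euler: 774^((887-1)/2) mod 887 = 1, so (-113/887) = 1.
(-113/887) = 1, so 887 splits.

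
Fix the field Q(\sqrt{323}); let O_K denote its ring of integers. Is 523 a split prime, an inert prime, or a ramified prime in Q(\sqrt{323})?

d = 323 ≡ 3 (mod 4), so O_K = ℤ[√323] and disc(K) = 4d = 1292.
523 ∤ 1292, so 523 is unramified.
Euler's criterion: 323^261 mod 523 = 1. Thus (323|523) = 1.
Legendre symbol 1 ⇒ 523 is split.

523 splits in O_K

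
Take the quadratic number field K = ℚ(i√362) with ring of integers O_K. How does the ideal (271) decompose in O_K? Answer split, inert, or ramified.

Since -362 ≢ 1 mod 4, the ring of integers is ℤ[√-362] with discriminant 4·(-362) = -1448.
271 ∤ -1448, so 271 is unramified.
Compute (-362/271) via Euler: 180^((271-1)/2) mod 271 = 1, so (-362/271) = 1.
(-362/271) = 1, so 271 splits.

splits completely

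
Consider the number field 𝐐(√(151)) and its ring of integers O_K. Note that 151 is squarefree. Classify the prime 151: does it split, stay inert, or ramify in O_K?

151 mod 4 = 3, hence disc K = 4·151 = 604 and O_K = ℤ[√151].
disc(K) = 604 = 151·4, so p = 151 is ramified.

ramifies in O_K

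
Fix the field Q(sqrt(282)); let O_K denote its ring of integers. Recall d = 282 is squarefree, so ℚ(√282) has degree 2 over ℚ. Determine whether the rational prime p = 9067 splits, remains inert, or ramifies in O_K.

Since 282 ≢ 1 mod 4, the ring of integers is ℤ[√282] with discriminant 4·282 = 1128.
Since gcd(9067, 1128) = 1 the prime 9067 does not ramify.
Euler's criterion: 282^4533 mod 9067 = 1. Thus (282|9067) = 1.
d is a quadratic residue mod p, hence 9067 splits in O_K.

split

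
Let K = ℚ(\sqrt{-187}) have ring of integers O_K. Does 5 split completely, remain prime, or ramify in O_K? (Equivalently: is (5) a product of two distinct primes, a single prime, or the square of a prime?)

remains prime (inert)

d = -187 ≡ 1 (mod 4), so O_K = ℤ[(1+√-187)/2] and disc(K) = d = -187.
5 ∤ -187, so 5 is unramified.
Compute (-187/5) via Euler: 3^((5-1)/2) mod 5 = 4, so (-187/5) = -1.
(-187/5) = -1, so 5 is inert.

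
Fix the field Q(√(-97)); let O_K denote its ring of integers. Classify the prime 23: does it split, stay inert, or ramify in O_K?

23 splits in O_K

d = -97 ≡ 3 (mod 4), so O_K = ℤ[√-97] and disc(K) = 4d = -388.
disc(K) = -388 is not divisible by 23; 23 is unramified.
Compute (-97/23) via Euler: 18^((23-1)/2) mod 23 = 1, so (-97/23) = 1.
d is a quadratic residue mod p, hence 23 splits in O_K.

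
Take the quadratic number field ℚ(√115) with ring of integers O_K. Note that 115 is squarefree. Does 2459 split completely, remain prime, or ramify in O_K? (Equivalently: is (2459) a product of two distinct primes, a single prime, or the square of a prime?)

split

d = 115 ≡ 3 (mod 4), so O_K = ℤ[√115] and disc(K) = 4d = 460.
Since gcd(2459, 460) = 1 the prime 2459 does not ramify.
Legendre symbol by Euler's criterion: (115/2459) ≡ 115^1229 ≡ 1 (mod 2459), i.e. (115/2459) = 1.
d is a quadratic residue mod p, hence 2459 splits in O_K.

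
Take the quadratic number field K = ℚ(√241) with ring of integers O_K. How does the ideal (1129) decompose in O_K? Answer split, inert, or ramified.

Since 241 ≡ 1 mod 4, the ring of integers is ℤ[(1+√241)/2] with discriminant 241.
1129 ∤ 241, so 1129 is unramified.
Compute (241/1129) via Euler: 241^((1129-1)/2) mod 1129 = 1128, so (241/1129) = -1.
d is a non-residue mod p, hence 1129 remains inert in O_K.

inert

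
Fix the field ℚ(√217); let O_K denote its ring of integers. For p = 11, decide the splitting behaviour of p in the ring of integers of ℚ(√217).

inert — (11) stays prime in O_K

d = 217 ≡ 1 (mod 4), so O_K = ℤ[(1+√217)/2] and disc(K) = d = 217.
Since gcd(11, 217) = 1 the prime 11 does not ramify.
Compute (217/11) via Euler: 8^((11-1)/2) mod 11 = 10, so (217/11) = -1.
d is a non-residue mod p, hence 11 remains inert in O_K.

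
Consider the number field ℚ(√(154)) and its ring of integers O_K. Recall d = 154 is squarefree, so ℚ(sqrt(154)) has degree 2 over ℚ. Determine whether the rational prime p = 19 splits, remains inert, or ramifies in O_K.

Since 154 ≢ 1 mod 4, the ring of integers is ℤ[√154] with discriminant 4·154 = 616.
Since gcd(19, 616) = 1 the prime 19 does not ramify.
Compute (154/19) via Euler: 2^((19-1)/2) mod 19 = 18, so (154/19) = -1.
d is a non-residue mod p, hence 19 remains inert in O_K.

inert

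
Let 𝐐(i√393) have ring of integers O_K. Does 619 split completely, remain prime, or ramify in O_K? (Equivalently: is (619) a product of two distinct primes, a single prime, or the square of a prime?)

d = -393 ≡ 3 (mod 4), so O_K = ℤ[√-393] and disc(K) = 4d = -1572.
619 ∤ -1572, so 619 is unramified.
Compute (-393/619) via Euler: 226^((619-1)/2) mod 619 = 1, so (-393/619) = 1.
Legendre symbol 1 ⇒ 619 is split.

619 splits in O_K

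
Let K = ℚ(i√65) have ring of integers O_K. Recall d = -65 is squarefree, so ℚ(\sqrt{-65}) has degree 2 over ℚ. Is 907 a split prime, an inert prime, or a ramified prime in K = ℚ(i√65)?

p splits

Since -65 ≢ 1 mod 4, the ring of integers is ℤ[√-65] with discriminant 4·(-65) = -260.
disc(K) = -260 is not divisible by 907; 907 is unramified.
Euler's criterion: (-65)^453 mod 907 = 1. Thus (-65|907) = 1.
Legendre symbol 1 ⇒ 907 is split.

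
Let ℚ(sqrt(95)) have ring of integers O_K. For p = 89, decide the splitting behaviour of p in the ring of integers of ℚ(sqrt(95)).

95 mod 4 = 3, hence disc K = 4·95 = 380 and O_K = ℤ[√95].
disc(K) = 380 is not divisible by 89; 89 is unramified.
Euler's criterion: 95^44 mod 89 = 88. Thus (95|89) = -1.
(95/89) = -1, so 89 is inert.

p is inert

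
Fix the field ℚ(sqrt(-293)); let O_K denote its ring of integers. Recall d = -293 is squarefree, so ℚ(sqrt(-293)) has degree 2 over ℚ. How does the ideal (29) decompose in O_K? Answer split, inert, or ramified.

p is inert

Since -293 ≢ 1 mod 4, the ring of integers is ℤ[√-293] with discriminant 4·(-293) = -1172.
Since gcd(29, -1172) = 1 the prime 29 does not ramify.
Compute (-293/29) via Euler: 26^((29-1)/2) mod 29 = 28, so (-293/29) = -1.
Legendre symbol -1 ⇒ 29 is inert.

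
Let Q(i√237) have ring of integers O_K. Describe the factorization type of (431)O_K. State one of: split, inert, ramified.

split — (431) = 𝔭₁𝔭₂ with 𝔭₁ ≠ 𝔭₂

Since -237 ≢ 1 mod 4, the ring of integers is ℤ[√-237] with discriminant 4·(-237) = -948.
Since gcd(431, -948) = 1 the prime 431 does not ramify.
Compute (-237/431) via Euler: 194^((431-1)/2) mod 431 = 1, so (-237/431) = 1.
d is a quadratic residue mod p, hence 431 splits in O_K.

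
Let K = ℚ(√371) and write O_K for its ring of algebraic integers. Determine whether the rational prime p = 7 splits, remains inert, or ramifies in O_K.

Since 371 ≢ 1 mod 4, the ring of integers is ℤ[√371] with discriminant 4·371 = 1484.
disc(K) = 1484 = 7·212, so p = 7 is ramified.

ramified — (7) = 𝔭²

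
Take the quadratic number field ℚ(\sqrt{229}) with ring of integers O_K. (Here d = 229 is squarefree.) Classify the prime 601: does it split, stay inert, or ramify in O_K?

inert

229 mod 4 = 1, hence disc K = 229 and O_K = ℤ[(1+√229)/2].
601 ∤ 229, so 601 is unramified.
Legendre symbol by Euler's criterion: (229/601) ≡ 229^300 ≡ 600 (mod 601), i.e. (229/601) = -1.
Legendre symbol -1 ⇒ 601 is inert.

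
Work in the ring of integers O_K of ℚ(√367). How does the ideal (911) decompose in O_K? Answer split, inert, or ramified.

split

d = 367 ≡ 3 (mod 4), so O_K = ℤ[√367] and disc(K) = 4d = 1468.
disc(K) = 1468 is not divisible by 911; 911 is unramified.
Legendre symbol by Euler's criterion: (367/911) ≡ 367^455 ≡ 1 (mod 911), i.e. (367/911) = 1.
(367/911) = 1, so 911 splits.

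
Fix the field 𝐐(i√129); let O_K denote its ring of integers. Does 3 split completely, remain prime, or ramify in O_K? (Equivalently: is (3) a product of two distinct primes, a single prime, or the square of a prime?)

-129 mod 4 = 3, hence disc K = 4·(-129) = -516 and O_K = ℤ[√-129].
3 divides disc(K) = -516, so 3 ramifies.

p ramifies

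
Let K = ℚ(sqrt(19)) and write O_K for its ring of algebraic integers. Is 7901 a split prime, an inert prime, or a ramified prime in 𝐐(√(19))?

d = 19 ≡ 3 (mod 4), so O_K = ℤ[√19] and disc(K) = 4d = 76.
7901 ∤ 76, so 7901 is unramified.
(19/7901) = 19^3950 mod 7901 = 1, giving Legendre symbol 1.
(19/7901) = 1, so 7901 splits.

split — (7901) = 𝔭₁𝔭₂ with 𝔭₁ ≠ 𝔭₂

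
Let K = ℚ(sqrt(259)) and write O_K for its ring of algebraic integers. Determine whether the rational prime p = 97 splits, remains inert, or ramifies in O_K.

d = 259 ≡ 3 (mod 4), so O_K = ℤ[√259] and disc(K) = 4d = 1036.
Since gcd(97, 1036) = 1 the prime 97 does not ramify.
Legendre symbol by Euler's criterion: (259/97) ≡ 259^48 ≡ 1 (mod 97), i.e. (259/97) = 1.
d is a quadratic residue mod p, hence 97 splits in O_K.

split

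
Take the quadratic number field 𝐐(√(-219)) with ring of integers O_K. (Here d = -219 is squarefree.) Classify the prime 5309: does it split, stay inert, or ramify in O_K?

-219 mod 4 = 1, hence disc K = -219 and O_K = ℤ[(1+√-219)/2].
Since gcd(5309, -219) = 1 the prime 5309 does not ramify.
Euler's criterion: (-219)^2654 mod 5309 = 1. Thus (-219|5309) = 1.
(-219/5309) = 1, so 5309 splits.

splits completely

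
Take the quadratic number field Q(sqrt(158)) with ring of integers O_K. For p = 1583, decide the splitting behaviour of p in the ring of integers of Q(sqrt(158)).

Since 158 ≢ 1 mod 4, the ring of integers is ℤ[√158] with discriminant 4·158 = 632.
disc(K) = 632 is not divisible by 1583; 1583 is unramified.
(158/1583) = 158^791 mod 1583 = 1, giving Legendre symbol 1.
(158/1583) = 1, so 1583 splits.

1583 splits in O_K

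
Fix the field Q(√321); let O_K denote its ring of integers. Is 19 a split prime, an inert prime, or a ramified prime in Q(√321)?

Since 321 ≡ 1 mod 4, the ring of integers is ℤ[(1+√321)/2] with discriminant 321.
Since gcd(19, 321) = 1 the prime 19 does not ramify.
Compute (321/19) via Euler: 17^((19-1)/2) mod 19 = 1, so (321/19) = 1.
d is a quadratic residue mod p, hence 19 splits in O_K.

splits completely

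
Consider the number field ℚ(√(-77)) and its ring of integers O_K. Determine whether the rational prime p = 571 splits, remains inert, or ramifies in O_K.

Since -77 ≢ 1 mod 4, the ring of integers is ℤ[√-77] with discriminant 4·(-77) = -308.
disc(K) = -308 is not divisible by 571; 571 is unramified.
Euler's criterion: (-77)^285 mod 571 = 1. Thus (-77|571) = 1.
d is a quadratic residue mod p, hence 571 splits in O_K.

splits completely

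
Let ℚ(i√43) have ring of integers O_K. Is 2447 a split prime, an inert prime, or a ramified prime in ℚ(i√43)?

2447 remains inert

d = -43 ≡ 1 (mod 4), so O_K = ℤ[(1+√-43)/2] and disc(K) = d = -43.
disc(K) = -43 is not divisible by 2447; 2447 is unramified.
(-43/2447) = 2404^1223 mod 2447 = 2446, giving Legendre symbol -1.
d is a non-residue mod p, hence 2447 remains inert in O_K.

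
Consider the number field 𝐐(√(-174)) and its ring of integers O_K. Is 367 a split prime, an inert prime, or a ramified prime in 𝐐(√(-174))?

-174 mod 4 = 2, hence disc K = 4·(-174) = -696 and O_K = ℤ[√-174].
Since gcd(367, -696) = 1 the prime 367 does not ramify.
Compute (-174/367) via Euler: 193^((367-1)/2) mod 367 = 366, so (-174/367) = -1.
d is a non-residue mod p, hence 367 remains inert in O_K.

inert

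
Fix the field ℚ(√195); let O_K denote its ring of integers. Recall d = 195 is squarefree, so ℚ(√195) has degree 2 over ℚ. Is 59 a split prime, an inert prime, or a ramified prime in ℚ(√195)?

d = 195 ≡ 3 (mod 4), so O_K = ℤ[√195] and disc(K) = 4d = 780.
59 ∤ 780, so 59 is unramified.
Compute (195/59) via Euler: 18^((59-1)/2) mod 59 = 58, so (195/59) = -1.
d is a non-residue mod p, hence 59 remains inert in O_K.

p is inert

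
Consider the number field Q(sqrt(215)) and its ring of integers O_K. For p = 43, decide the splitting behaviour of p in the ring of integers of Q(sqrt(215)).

ramified — (43) = 𝔭²

Since 215 ≢ 1 mod 4, the ring of integers is ℤ[√215] with discriminant 4·215 = 860.
Ramification test: 43 | 860. The prime 43 ramifies in K.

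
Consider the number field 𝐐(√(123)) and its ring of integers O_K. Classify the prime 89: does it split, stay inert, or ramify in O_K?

89 splits in O_K

123 mod 4 = 3, hence disc K = 4·123 = 492 and O_K = ℤ[√123].
disc(K) = 492 is not divisible by 89; 89 is unramified.
Euler's criterion: 123^44 mod 89 = 1. Thus (123|89) = 1.
Legendre symbol 1 ⇒ 89 is split.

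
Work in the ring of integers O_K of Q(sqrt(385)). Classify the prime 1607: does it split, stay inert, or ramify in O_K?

Since 385 ≡ 1 mod 4, the ring of integers is ℤ[(1+√385)/2] with discriminant 385.
Since gcd(1607, 385) = 1 the prime 1607 does not ramify.
Euler's criterion: 385^803 mod 1607 = 1606. Thus (385|1607) = -1.
d is a non-residue mod p, hence 1607 remains inert in O_K.

inert — (1607) stays prime in O_K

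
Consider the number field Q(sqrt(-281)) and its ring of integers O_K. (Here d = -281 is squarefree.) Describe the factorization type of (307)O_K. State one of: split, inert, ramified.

Since -281 ≢ 1 mod 4, the ring of integers is ℤ[√-281] with discriminant 4·(-281) = -1124.
Since gcd(307, -1124) = 1 the prime 307 does not ramify.
Euler's criterion: (-281)^153 mod 307 = 1. Thus (-281|307) = 1.
d is a quadratic residue mod p, hence 307 splits in O_K.

307 splits in O_K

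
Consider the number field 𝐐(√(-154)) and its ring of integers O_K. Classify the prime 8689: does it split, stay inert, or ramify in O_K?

p is inert

-154 mod 4 = 2, hence disc K = 4·(-154) = -616 and O_K = ℤ[√-154].
8689 ∤ -616, so 8689 is unramified.
Compute (-154/8689) via Euler: 8535^((8689-1)/2) mod 8689 = 8688, so (-154/8689) = -1.
Legendre symbol -1 ⇒ 8689 is inert.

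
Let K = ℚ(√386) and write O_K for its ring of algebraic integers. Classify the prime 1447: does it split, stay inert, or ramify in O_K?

split — (1447) = 𝔭₁𝔭₂ with 𝔭₁ ≠ 𝔭₂

d = 386 ≡ 2 (mod 4), so O_K = ℤ[√386] and disc(K) = 4d = 1544.
disc(K) = 1544 is not divisible by 1447; 1447 is unramified.
Legendre symbol by Euler's criterion: (386/1447) ≡ 386^723 ≡ 1 (mod 1447), i.e. (386/1447) = 1.
Legendre symbol 1 ⇒ 1447 is split.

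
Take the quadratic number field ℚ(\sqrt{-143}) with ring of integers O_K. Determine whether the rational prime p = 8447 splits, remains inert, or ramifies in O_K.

8447 remains inert

-143 mod 4 = 1, hence disc K = -143 and O_K = ℤ[(1+√-143)/2].
Since gcd(8447, -143) = 1 the prime 8447 does not ramify.
(-143/8447) = 8304^4223 mod 8447 = 8446, giving Legendre symbol -1.
(-143/8447) = -1, so 8447 is inert.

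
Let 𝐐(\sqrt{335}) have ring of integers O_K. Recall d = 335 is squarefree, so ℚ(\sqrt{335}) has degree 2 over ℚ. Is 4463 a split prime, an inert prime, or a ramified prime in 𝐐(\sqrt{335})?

4463 remains inert

335 mod 4 = 3, hence disc K = 4·335 = 1340 and O_K = ℤ[√335].
disc(K) = 1340 is not divisible by 4463; 4463 is unramified.
(335/4463) = 335^2231 mod 4463 = 4462, giving Legendre symbol -1.
(335/4463) = -1, so 4463 is inert.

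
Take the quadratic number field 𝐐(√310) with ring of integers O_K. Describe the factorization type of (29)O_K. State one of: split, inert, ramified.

split — (29) = 𝔭₁𝔭₂ with 𝔭₁ ≠ 𝔭₂

d = 310 ≡ 2 (mod 4), so O_K = ℤ[√310] and disc(K) = 4d = 1240.
disc(K) = 1240 is not divisible by 29; 29 is unramified.
Compute (310/29) via Euler: 20^((29-1)/2) mod 29 = 1, so (310/29) = 1.
Legendre symbol 1 ⇒ 29 is split.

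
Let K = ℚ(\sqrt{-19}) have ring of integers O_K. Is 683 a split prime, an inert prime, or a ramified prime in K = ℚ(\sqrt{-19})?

inert — (683) stays prime in O_K

Since -19 ≡ 1 mod 4, the ring of integers is ℤ[(1+√-19)/2] with discriminant -19.
683 ∤ -19, so 683 is unramified.
(-19/683) = 664^341 mod 683 = 682, giving Legendre symbol -1.
(-19/683) = -1, so 683 is inert.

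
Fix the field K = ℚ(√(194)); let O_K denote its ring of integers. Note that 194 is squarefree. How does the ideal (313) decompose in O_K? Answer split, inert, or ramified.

Since 194 ≢ 1 mod 4, the ring of integers is ℤ[√194] with discriminant 4·194 = 776.
Since gcd(313, 776) = 1 the prime 313 does not ramify.
(194/313) = 194^156 mod 313 = 1, giving Legendre symbol 1.
d is a quadratic residue mod p, hence 313 splits in O_K.

splits completely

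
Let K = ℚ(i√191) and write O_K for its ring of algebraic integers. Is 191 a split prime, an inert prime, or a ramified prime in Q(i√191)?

191 is ramified

Since -191 ≡ 1 mod 4, the ring of integers is ℤ[(1+√-191)/2] with discriminant -191.
191 divides disc(K) = -191, so 191 ramifies.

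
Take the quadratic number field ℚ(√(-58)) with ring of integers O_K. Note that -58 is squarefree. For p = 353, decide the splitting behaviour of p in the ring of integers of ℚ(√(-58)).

d = -58 ≡ 2 (mod 4), so O_K = ℤ[√-58] and disc(K) = 4d = -232.
353 ∤ -232, so 353 is unramified.
Legendre symbol by Euler's criterion: (-58/353) ≡ (-58)^176 ≡ 1 (mod 353), i.e. (-58/353) = 1.
d is a quadratic residue mod p, hence 353 splits in O_K.

353 splits in O_K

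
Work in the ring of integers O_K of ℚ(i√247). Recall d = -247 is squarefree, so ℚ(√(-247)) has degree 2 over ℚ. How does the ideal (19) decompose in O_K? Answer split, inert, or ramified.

p ramifies

d = -247 ≡ 1 (mod 4), so O_K = ℤ[(1+√-247)/2] and disc(K) = d = -247.
disc(K) = -247 = 19·(-13), so p = 19 is ramified.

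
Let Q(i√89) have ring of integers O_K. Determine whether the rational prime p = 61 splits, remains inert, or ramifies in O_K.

61 remains inert

Since -89 ≢ 1 mod 4, the ring of integers is ℤ[√-89] with discriminant 4·(-89) = -356.
Since gcd(61, -356) = 1 the prime 61 does not ramify.
(-89/61) = 33^30 mod 61 = 60, giving Legendre symbol -1.
Legendre symbol -1 ⇒ 61 is inert.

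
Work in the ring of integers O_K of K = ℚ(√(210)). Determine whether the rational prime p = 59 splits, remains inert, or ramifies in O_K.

remains prime (inert)

210 mod 4 = 2, hence disc K = 4·210 = 840 and O_K = ℤ[√210].
59 ∤ 840, so 59 is unramified.
(210/59) = 33^29 mod 59 = 58, giving Legendre symbol -1.
(210/59) = -1, so 59 is inert.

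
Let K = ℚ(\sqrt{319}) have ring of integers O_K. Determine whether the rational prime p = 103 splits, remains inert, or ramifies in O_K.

inert

319 mod 4 = 3, hence disc K = 4·319 = 1276 and O_K = ℤ[√319].
disc(K) = 1276 is not divisible by 103; 103 is unramified.
Compute (319/103) via Euler: 10^((103-1)/2) mod 103 = 102, so (319/103) = -1.
d is a non-residue mod p, hence 103 remains inert in O_K.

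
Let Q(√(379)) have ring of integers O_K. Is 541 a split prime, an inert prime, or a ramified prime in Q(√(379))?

Since 379 ≢ 1 mod 4, the ring of integers is ℤ[√379] with discriminant 4·379 = 1516.
541 ∤ 1516, so 541 is unramified.
Legendre symbol by Euler's criterion: (379/541) ≡ 379^270 ≡ 540 (mod 541), i.e. (379/541) = -1.
Legendre symbol -1 ⇒ 541 is inert.

541 remains inert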